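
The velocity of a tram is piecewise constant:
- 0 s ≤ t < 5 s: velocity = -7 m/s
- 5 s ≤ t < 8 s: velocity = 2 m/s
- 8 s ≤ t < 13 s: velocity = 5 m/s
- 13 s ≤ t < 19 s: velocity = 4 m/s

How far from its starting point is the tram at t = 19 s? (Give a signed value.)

Displacement is the signed area under the v-t curve.
0–5 s: -7 × 5 = -35 m
5–8 s: 2 × 3 = 6 m
8–13 s: 5 × 5 = 25 m
13–19 s: 4 × 6 = 24 m
Net displacement = 20 m

20 m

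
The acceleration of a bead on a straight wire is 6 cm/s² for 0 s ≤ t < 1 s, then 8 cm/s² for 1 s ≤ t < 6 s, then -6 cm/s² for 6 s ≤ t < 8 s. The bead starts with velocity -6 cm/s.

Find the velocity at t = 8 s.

28 cm/s

Δv equals the area under the a-t graph; then v = v₀ + Δv.
0–1 s: 6 × 1 = 6 cm/s
1–6 s: 8 × 5 = 40 cm/s
6–8 s: -6 × 2 = -12 cm/s
Δv = 34 cm/s, so v(8) = -6 + (34) = 28 cm/s.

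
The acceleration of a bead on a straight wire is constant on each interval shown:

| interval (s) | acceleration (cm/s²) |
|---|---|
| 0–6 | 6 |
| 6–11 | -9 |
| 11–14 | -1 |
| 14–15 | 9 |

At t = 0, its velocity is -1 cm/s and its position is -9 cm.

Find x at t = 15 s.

On each constant-a segment, Δv = aΔt and Δx = v₀Δt + ½aΔt²; chain segment to segment.
0–6 s: v starts -1 cm/s; Δx = -1·6 + ½·6·6² = 102 cm; v ends 35 cm/s.
6–11 s: v starts 35 cm/s; Δx = 35·5 + ½·-9·5² = 62.5 cm; v ends -10 cm/s.
11–14 s: v starts -10 cm/s; Δx = -10·3 + ½·-1·3² = -34.5 cm; v ends -13 cm/s.
14–15 s: v starts -13 cm/s; Δx = -13·1 + ½·9·1² = -8.5 cm; v ends -4 cm/s.
x(15) = -9 + Σ Δx = 112.5 cm.

112.5 cm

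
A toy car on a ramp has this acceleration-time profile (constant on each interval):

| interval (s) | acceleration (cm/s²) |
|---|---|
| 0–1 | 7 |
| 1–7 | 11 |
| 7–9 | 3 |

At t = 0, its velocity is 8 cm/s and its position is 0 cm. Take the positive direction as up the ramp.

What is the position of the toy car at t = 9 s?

467.5 cm

On each constant-a segment, Δv = aΔt and Δx = v₀Δt + ½aΔt²; chain segment to segment.
0–1 s: v starts 8 cm/s; Δx = 8·1 + ½·7·1² = 11.5 cm; v ends 15 cm/s.
1–7 s: v starts 15 cm/s; Δx = 15·6 + ½·11·6² = 288 cm; v ends 81 cm/s.
7–9 s: v starts 81 cm/s; Δx = 81·2 + ½·3·2² = 168 cm; v ends 87 cm/s.
x(9) = 0 + Σ Δx = 467.5 cm.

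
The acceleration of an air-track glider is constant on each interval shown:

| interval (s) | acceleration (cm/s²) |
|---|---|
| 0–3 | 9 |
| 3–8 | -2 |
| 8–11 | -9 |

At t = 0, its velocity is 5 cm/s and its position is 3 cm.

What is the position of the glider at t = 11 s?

On each constant-a segment, Δv = aΔt and Δx = v₀Δt + ½aΔt²; chain segment to segment.
0–3 s: v starts 5 cm/s; Δx = 5·3 + ½·9·3² = 55.5 cm; v ends 32 cm/s.
3–8 s: v starts 32 cm/s; Δx = 32·5 + ½·-2·5² = 135 cm; v ends 22 cm/s.
8–11 s: v starts 22 cm/s; Δx = 22·3 + ½·-9·3² = 25.5 cm; v ends -5 cm/s.
x(11) = 3 + Σ Δx = 219 cm.

219 cm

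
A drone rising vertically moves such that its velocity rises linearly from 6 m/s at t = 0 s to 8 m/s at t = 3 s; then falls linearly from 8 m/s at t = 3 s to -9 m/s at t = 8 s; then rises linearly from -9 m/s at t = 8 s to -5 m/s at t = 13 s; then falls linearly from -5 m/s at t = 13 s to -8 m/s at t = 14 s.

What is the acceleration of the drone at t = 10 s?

0.8 m/s²

Acceleration is the slope of the v-t graph on 8–13 s: (-5 − -9)/(13 − 8) = 0.8 m/s².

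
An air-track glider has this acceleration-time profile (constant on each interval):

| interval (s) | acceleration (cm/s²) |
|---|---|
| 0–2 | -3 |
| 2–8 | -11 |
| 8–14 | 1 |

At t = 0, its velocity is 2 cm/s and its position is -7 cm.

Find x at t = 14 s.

-633 cm

On each constant-a segment, Δv = aΔt and Δx = v₀Δt + ½aΔt²; chain segment to segment.
0–2 s: v starts 2 cm/s; Δx = 2·2 + ½·-3·2² = -2 cm; v ends -4 cm/s.
2–8 s: v starts -4 cm/s; Δx = -4·6 + ½·-11·6² = -222 cm; v ends -70 cm/s.
8–14 s: v starts -70 cm/s; Δx = -70·6 + ½·1·6² = -402 cm; v ends -64 cm/s.
x(14) = -7 + Σ Δx = -633 cm.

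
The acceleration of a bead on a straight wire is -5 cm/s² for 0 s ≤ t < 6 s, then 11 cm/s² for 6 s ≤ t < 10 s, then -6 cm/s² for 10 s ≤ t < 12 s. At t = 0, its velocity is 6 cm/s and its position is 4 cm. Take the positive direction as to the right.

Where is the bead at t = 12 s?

-30 cm

On each constant-a segment, Δv = aΔt and Δx = v₀Δt + ½aΔt²; chain segment to segment.
0–6 s: v starts 6 cm/s; Δx = 6·6 + ½·-5·6² = -54 cm; v ends -24 cm/s.
6–10 s: v starts -24 cm/s; Δx = -24·4 + ½·11·4² = -8 cm; v ends 20 cm/s.
10–12 s: v starts 20 cm/s; Δx = 20·2 + ½·-6·2² = 28 cm; v ends 8 cm/s.
x(12) = 4 + Σ Δx = -30 cm.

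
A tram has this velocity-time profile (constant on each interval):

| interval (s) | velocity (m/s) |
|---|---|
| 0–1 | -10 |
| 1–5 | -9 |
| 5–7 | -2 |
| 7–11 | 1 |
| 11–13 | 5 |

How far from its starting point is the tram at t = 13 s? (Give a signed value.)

Displacement is the signed area under the v-t curve.
0–1 s: -10 × 1 = -10 m
1–5 s: -9 × 4 = -36 m
5–7 s: -2 × 2 = -4 m
7–11 s: 1 × 4 = 4 m
11–13 s: 5 × 2 = 10 m
Net displacement = -36 m

-36 m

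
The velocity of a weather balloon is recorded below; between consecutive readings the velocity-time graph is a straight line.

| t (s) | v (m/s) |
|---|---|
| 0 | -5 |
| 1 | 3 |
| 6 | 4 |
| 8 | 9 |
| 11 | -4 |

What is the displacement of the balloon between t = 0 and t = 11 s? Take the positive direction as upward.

37 m

Net displacement equals the area under the velocity-time graph (areas below the axis count negative).
0–1 s: ½(-5 + 3)(1) = -1 m
1–6 s: ½(3 + 4)(5) = 17.5 m
6–8 s: ½(4 + 9)(2) = 13 m
8–11 s: ½(9 + -4)(3) = 7.5 m
Net displacement = 37 m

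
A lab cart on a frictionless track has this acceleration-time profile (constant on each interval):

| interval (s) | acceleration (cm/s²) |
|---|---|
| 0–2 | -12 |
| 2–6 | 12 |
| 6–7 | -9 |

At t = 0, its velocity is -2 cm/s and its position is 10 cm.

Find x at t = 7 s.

-8.5 cm

On each constant-a segment, Δv = aΔt and Δx = v₀Δt + ½aΔt²; chain segment to segment.
0–2 s: v starts -2 cm/s; Δx = -2·2 + ½·-12·2² = -28 cm; v ends -26 cm/s.
2–6 s: v starts -26 cm/s; Δx = -26·4 + ½·12·4² = -8 cm; v ends 22 cm/s.
6–7 s: v starts 22 cm/s; Δx = 22·1 + ½·-9·1² = 17.5 cm; v ends 13 cm/s.
x(7) = 10 + Σ Δx = -8.5 cm.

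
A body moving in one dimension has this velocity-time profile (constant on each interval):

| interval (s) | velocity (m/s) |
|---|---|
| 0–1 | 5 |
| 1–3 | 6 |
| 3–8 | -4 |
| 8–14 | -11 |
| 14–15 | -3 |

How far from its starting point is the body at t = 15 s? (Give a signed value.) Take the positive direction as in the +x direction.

-72 m

Net displacement equals the area under the velocity-time graph (areas below the axis count negative).
0–1 s: 5 × 1 = 5 m
1–3 s: 6 × 2 = 12 m
3–8 s: -4 × 5 = -20 m
8–14 s: -11 × 6 = -66 m
14–15 s: -3 × 1 = -3 m
Net displacement = -72 m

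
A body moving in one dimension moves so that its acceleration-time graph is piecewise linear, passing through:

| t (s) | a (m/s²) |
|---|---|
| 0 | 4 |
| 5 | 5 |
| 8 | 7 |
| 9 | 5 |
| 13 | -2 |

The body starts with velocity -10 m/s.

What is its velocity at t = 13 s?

Δv equals the area under the a-t graph; then v = v₀ + Δv.
0–5 s: ½(4 + 5)(5) = 22.5 m/s
5–8 s: ½(5 + 7)(3) = 18 m/s
8–9 s: ½(7 + 5)(1) = 6 m/s
9–13 s: ½(5 + -2)(4) = 6 m/s
Δv = 52.5 m/s, so v(13) = -10 + (52.5) = 42.5 m/s.

42.5 m/s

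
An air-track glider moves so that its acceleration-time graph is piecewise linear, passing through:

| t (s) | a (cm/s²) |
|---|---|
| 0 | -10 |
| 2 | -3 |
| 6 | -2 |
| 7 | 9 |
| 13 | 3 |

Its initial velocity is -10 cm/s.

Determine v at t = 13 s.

Δv equals the area under the a-t graph; then v = v₀ + Δv.
0–2 s: ½(-10 + -3)(2) = -13 cm/s
2–6 s: ½(-3 + -2)(4) = -10 cm/s
6–7 s: ½(-2 + 9)(1) = 3.5 cm/s
7–13 s: ½(9 + 3)(6) = 36 cm/s
Δv = 16.5 cm/s, so v(13) = -10 + (16.5) = 6.5 cm/s.

6.5 cm/s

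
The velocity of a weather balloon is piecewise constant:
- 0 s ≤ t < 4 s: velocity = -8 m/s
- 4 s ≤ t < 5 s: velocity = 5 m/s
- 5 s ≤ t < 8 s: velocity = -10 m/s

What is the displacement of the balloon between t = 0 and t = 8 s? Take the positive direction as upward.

Net displacement equals the area under the velocity-time graph (areas below the axis count negative).
0–4 s: -8 × 4 = -32 m
4–5 s: 5 × 1 = 5 m
5–8 s: -10 × 3 = -30 m
Net displacement = -57 m

-57 m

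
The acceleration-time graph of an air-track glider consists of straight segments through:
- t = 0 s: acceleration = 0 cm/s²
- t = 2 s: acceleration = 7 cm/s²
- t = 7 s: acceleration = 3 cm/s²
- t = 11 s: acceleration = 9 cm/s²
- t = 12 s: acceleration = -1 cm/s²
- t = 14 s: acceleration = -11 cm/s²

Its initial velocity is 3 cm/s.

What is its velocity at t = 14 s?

51 cm/s

Δv equals the area under the a-t graph; then v = v₀ + Δv.
0–2 s: ½(0 + 7)(2) = 7 cm/s
2–7 s: ½(7 + 3)(5) = 25 cm/s
7–11 s: ½(3 + 9)(4) = 24 cm/s
11–12 s: ½(9 + -1)(1) = 4 cm/s
12–14 s: ½(-1 + -11)(2) = -12 cm/s
Δv = 48 cm/s, so v(14) = 3 + (48) = 51 cm/s.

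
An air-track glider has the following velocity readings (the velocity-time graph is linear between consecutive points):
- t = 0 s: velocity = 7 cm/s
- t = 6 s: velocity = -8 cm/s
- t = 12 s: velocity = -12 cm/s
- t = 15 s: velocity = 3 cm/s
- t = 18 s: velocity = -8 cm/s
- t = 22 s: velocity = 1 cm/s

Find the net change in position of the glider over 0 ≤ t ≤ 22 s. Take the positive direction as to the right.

Net displacement equals the area under the velocity-time graph (areas below the axis count negative).
0–6 s: ½(7 + -8)(6) = -3 cm
6–12 s: ½(-8 + -12)(6) = -60 cm
12–15 s: ½(-12 + 3)(3) = -13.5 cm
15–18 s: ½(3 + -8)(3) = -7.5 cm
18–22 s: ½(-8 + 1)(4) = -14 cm
Net displacement = -98 cm

-98 cm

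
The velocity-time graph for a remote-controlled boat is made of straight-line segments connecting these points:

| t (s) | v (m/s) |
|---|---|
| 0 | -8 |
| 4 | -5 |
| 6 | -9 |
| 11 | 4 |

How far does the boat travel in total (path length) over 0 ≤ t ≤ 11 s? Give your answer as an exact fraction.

1525/26 m

Total distance travelled is ∫|v| dt — sum the magnitudes of each area piece.
0–4 s: |½(-8 + -5)(4)| = 26 m
4–6 s: |½(-5 + -9)(2)| = 14 m
6–11 s: v = 0 at t = 123/13 s; triangle areas 405/26 + 40/13 = 485/26 m
Total distance = 1525/26 m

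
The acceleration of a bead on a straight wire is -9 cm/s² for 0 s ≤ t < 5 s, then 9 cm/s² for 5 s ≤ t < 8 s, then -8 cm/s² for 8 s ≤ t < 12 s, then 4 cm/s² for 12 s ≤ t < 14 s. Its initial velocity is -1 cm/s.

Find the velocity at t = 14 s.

Δv equals the area under the a-t graph; then v = v₀ + Δv.
0–5 s: -9 × 5 = -45 cm/s
5–8 s: 9 × 3 = 27 cm/s
8–12 s: -8 × 4 = -32 cm/s
12–14 s: 4 × 2 = 8 cm/s
Δv = -42 cm/s, so v(14) = -1 + (-42) = -43 cm/s.

-43 cm/s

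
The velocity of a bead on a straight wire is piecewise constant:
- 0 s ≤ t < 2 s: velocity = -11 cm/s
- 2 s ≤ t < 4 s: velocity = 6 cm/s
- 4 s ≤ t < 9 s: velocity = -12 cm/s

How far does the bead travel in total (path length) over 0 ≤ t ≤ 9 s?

Total distance travelled is ∫|v| dt — sum the magnitudes of each area piece.
0–2 s: |-11| × 2 = 22 cm
2–4 s: |6| × 2 = 12 cm
4–9 s: |-12| × 5 = 60 cm
Total distance = 94 cm

94 cm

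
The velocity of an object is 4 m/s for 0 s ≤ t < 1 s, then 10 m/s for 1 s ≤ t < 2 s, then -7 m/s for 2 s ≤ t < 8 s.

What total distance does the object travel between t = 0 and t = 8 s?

Distance (not displacement) is the total path length: add the absolute areas under v-t.
0–1 s: |4| × 1 = 4 m
1–2 s: |10| × 1 = 10 m
2–8 s: |-7| × 6 = 42 m
Total distance = 56 m

56 m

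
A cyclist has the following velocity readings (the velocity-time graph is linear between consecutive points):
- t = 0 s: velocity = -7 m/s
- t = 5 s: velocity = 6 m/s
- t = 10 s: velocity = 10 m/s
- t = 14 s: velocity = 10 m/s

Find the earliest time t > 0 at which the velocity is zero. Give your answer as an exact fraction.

t = 35/13 s

v changes sign on 0–5 s (from -7 to 6); the graph is linear there, so v = 0 at t = 0 + (7)·(5 − 0)/(6 − -7) = 35/13 s.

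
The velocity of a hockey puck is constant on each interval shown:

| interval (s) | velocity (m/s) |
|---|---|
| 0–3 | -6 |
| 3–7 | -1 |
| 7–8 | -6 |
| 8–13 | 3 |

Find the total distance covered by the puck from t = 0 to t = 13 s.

Total distance travelled is ∫|v| dt — sum the magnitudes of each area piece.
0–3 s: |-6| × 3 = 18 m
3–7 s: |-1| × 4 = 4 m
7–8 s: |-6| × 1 = 6 m
8–13 s: |3| × 5 = 15 m
Total distance = 43 m

43 m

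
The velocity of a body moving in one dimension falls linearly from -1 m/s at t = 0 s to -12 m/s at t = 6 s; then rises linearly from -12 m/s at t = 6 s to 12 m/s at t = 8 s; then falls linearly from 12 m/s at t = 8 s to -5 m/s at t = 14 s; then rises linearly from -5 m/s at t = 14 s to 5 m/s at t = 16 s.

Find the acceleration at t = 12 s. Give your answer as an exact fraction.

Acceleration is the slope of the v-t graph on 8–14 s: (-5 − 12)/(14 − 8) = -17/6 m/s².

-17/6 m/s²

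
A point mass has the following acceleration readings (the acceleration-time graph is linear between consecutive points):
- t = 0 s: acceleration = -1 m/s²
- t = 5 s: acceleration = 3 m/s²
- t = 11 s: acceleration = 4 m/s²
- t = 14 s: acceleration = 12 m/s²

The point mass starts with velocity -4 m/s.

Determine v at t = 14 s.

Δv equals the area under the a-t graph; then v = v₀ + Δv.
0–5 s: ½(-1 + 3)(5) = 5 m/s
5–11 s: ½(3 + 4)(6) = 21 m/s
11–14 s: ½(4 + 12)(3) = 24 m/s
Δv = 50 m/s, so v(14) = -4 + (50) = 46 m/s.

46 m/s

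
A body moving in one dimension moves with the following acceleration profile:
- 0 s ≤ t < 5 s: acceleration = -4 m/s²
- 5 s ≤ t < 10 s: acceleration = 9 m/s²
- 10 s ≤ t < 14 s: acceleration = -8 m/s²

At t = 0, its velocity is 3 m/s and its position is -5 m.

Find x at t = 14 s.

On each constant-a segment, Δv = aΔt and Δx = v₀Δt + ½aΔt²; chain segment to segment.
0–5 s: v starts 3 m/s; Δx = 3·5 + ½·-4·5² = -35 m; v ends -17 m/s.
5–10 s: v starts -17 m/s; Δx = -17·5 + ½·9·5² = 27.5 m; v ends 28 m/s.
10–14 s: v starts 28 m/s; Δx = 28·4 + ½·-8·4² = 48 m; v ends -4 m/s.
x(14) = -5 + Σ Δx = 35.5 m.

35.5 m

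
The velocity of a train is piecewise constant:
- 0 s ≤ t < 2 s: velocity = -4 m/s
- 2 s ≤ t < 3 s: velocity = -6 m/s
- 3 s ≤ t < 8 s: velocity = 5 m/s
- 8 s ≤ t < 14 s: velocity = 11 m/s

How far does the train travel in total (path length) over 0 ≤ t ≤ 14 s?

105 m

Distance (not displacement) is the total path length: add the absolute areas under v-t.
0–2 s: |-4| × 2 = 8 m
2–3 s: |-6| × 1 = 6 m
3–8 s: |5| × 5 = 25 m
8–14 s: |11| × 6 = 66 m
Total distance = 105 m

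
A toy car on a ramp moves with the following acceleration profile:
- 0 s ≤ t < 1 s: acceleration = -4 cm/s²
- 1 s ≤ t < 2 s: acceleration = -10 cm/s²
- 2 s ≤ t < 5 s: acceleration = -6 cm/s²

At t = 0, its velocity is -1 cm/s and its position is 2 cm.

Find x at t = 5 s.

On each constant-a segment, Δv = aΔt and Δx = v₀Δt + ½aΔt²; chain segment to segment.
0–1 s: v starts -1 cm/s; Δx = -1·1 + ½·-4·1² = -3 cm; v ends -5 cm/s.
1–2 s: v starts -5 cm/s; Δx = -5·1 + ½·-10·1² = -10 cm; v ends -15 cm/s.
2–5 s: v starts -15 cm/s; Δx = -15·3 + ½·-6·3² = -72 cm; v ends -33 cm/s.
x(5) = 2 + Σ Δx = -83 cm.

-83 cm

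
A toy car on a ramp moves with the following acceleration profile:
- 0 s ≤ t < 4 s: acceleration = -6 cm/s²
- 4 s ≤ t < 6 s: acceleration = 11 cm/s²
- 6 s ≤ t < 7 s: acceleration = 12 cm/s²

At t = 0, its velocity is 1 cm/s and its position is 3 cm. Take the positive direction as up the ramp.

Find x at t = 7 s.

On each constant-a segment, Δv = aΔt and Δx = v₀Δt + ½aΔt²; chain segment to segment.
0–4 s: v starts 1 cm/s; Δx = 1·4 + ½·-6·4² = -44 cm; v ends -23 cm/s.
4–6 s: v starts -23 cm/s; Δx = -23·2 + ½·11·2² = -24 cm; v ends -1 cm/s.
6–7 s: v starts -1 cm/s; Δx = -1·1 + ½·12·1² = 5 cm; v ends 11 cm/s.
x(7) = 3 + Σ Δx = -60 cm.

-60 cm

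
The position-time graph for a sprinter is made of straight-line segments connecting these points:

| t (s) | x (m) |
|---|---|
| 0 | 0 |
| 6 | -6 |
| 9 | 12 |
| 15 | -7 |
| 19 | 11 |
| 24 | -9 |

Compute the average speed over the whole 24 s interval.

Average speed = (total path length)/(elapsed time); on a piecewise-linear x-t graph the path length is Σ|Δx|.
0–6 s: |Δx| = |-6 − 0| = 6 m
6–9 s: |Δx| = |12 − -6| = 18 m
9–15 s: |Δx| = |-7 − 12| = 19 m
15–19 s: |Δx| = |11 − -7| = 18 m
19–24 s: |Δx| = |-9 − 11| = 20 m
Total path = 81 m; average speed = 81/24 = 3.375 m/s.

3.375 m/s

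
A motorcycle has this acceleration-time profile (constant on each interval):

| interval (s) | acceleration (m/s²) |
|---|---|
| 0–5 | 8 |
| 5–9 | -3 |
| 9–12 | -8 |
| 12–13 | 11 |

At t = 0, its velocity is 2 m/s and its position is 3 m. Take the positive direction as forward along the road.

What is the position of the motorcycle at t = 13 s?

322.5 m

On each constant-a segment, Δv = aΔt and Δx = v₀Δt + ½aΔt²; chain segment to segment.
0–5 s: v starts 2 m/s; Δx = 2·5 + ½·8·5² = 110 m; v ends 42 m/s.
5–9 s: v starts 42 m/s; Δx = 42·4 + ½·-3·4² = 144 m; v ends 30 m/s.
9–12 s: v starts 30 m/s; Δx = 30·3 + ½·-8·3² = 54 m; v ends 6 m/s.
12–13 s: v starts 6 m/s; Δx = 6·1 + ½·11·1² = 11.5 m; v ends 17 m/s.
x(13) = 3 + Σ Δx = 322.5 m.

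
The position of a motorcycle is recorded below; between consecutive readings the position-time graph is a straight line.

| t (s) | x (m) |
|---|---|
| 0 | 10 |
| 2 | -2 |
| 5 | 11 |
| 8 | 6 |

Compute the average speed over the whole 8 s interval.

3.75 m/s

Average speed = (total path length)/(elapsed time); on a piecewise-linear x-t graph the path length is Σ|Δx|.
0–2 s: |Δx| = |-2 − 10| = 12 m
2–5 s: |Δx| = |11 − -2| = 13 m
5–8 s: |Δx| = |6 − 11| = 5 m
Total path = 30 m; average speed = 30/8 = 3.75 m/s.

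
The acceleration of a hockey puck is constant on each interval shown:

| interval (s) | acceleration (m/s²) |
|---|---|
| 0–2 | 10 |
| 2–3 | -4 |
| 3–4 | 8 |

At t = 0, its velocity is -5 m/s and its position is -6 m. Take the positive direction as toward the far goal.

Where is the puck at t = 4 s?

32 m

On each constant-a segment, Δv = aΔt and Δx = v₀Δt + ½aΔt²; chain segment to segment.
0–2 s: v starts -5 m/s; Δx = -5·2 + ½·10·2² = 10 m; v ends 15 m/s.
2–3 s: v starts 15 m/s; Δx = 15·1 + ½·-4·1² = 13 m; v ends 11 m/s.
3–4 s: v starts 11 m/s; Δx = 11·1 + ½·8·1² = 15 m; v ends 19 m/s.
x(4) = -6 + Σ Δx = 32 m.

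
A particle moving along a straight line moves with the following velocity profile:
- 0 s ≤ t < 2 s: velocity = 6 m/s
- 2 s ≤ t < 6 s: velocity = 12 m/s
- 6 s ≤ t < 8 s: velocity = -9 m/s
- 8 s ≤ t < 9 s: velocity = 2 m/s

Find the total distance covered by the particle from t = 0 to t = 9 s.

Distance (not displacement) is the total path length: add the absolute areas under v-t.
0–2 s: |6| × 2 = 12 m
2–6 s: |12| × 4 = 48 m
6–8 s: |-9| × 2 = 18 m
8–9 s: |2| × 1 = 2 m
Total distance = 80 m

80 m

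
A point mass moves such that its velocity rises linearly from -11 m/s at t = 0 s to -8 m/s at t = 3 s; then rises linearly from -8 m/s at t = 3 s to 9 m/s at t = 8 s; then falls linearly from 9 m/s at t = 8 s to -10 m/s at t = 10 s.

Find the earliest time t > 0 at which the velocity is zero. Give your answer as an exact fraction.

v changes sign on 3–8 s (from -8 to 9); the graph is linear there, so v = 0 at t = 3 + (8)·(8 − 3)/(9 − -8) = 91/17 s.

t = 91/17 s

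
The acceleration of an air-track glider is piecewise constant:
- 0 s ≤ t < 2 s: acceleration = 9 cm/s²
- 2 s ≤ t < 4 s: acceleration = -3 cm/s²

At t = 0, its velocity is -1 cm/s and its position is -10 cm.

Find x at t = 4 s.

On each constant-a segment, Δv = aΔt and Δx = v₀Δt + ½aΔt²; chain segment to segment.
0–2 s: v starts -1 cm/s; Δx = -1·2 + ½·9·2² = 16 cm; v ends 17 cm/s.
2–4 s: v starts 17 cm/s; Δx = 17·2 + ½·-3·2² = 28 cm; v ends 11 cm/s.
x(4) = -10 + Σ Δx = 34 cm.

34 cm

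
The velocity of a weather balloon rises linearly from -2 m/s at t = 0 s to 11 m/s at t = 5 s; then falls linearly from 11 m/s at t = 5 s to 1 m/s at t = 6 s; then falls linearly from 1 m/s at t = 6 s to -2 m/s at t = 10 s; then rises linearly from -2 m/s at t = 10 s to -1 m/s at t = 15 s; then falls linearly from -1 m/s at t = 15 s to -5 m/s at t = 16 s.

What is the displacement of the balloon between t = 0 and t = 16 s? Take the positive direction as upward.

Net displacement equals the area under the velocity-time graph (areas below the axis count negative).
0–5 s: ½(-2 + 11)(5) = 22.5 m
5–6 s: ½(11 + 1)(1) = 6 m
6–10 s: ½(1 + -2)(4) = -2 m
10–15 s: ½(-2 + -1)(5) = -7.5 m
15–16 s: ½(-1 + -5)(1) = -3 m
Net displacement = 16 m

16 m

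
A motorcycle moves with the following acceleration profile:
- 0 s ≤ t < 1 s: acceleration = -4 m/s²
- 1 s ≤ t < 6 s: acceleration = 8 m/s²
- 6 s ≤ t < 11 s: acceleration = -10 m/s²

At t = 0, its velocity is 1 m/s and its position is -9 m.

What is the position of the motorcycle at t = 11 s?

On each constant-a segment, Δv = aΔt and Δx = v₀Δt + ½aΔt²; chain segment to segment.
0–1 s: v starts 1 m/s; Δx = 1·1 + ½·-4·1² = -1 m; v ends -3 m/s.
1–6 s: v starts -3 m/s; Δx = -3·5 + ½·8·5² = 85 m; v ends 37 m/s.
6–11 s: v starts 37 m/s; Δx = 37·5 + ½·-10·5² = 60 m; v ends -13 m/s.
x(11) = -9 + Σ Δx = 135 m.

135 m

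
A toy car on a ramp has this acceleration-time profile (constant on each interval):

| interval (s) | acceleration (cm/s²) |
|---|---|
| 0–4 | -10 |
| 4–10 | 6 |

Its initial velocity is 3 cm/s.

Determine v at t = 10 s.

Δv equals the area under the a-t graph; then v = v₀ + Δv.
0–4 s: -10 × 4 = -40 cm/s
4–10 s: 6 × 6 = 36 cm/s
Δv = -4 cm/s, so v(10) = 3 + (-4) = -1 cm/s.

-1 cm/s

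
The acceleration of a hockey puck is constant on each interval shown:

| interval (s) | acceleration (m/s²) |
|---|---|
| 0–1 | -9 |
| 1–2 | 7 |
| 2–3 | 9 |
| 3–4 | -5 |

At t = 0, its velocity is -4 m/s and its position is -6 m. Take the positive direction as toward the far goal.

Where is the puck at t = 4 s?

On each constant-a segment, Δv = aΔt and Δx = v₀Δt + ½aΔt²; chain segment to segment.
0–1 s: v starts -4 m/s; Δx = -4·1 + ½·-9·1² = -8.5 m; v ends -13 m/s.
1–2 s: v starts -13 m/s; Δx = -13·1 + ½·7·1² = -9.5 m; v ends -6 m/s.
2–3 s: v starts -6 m/s; Δx = -6·1 + ½·9·1² = -1.5 m; v ends 3 m/s.
3–4 s: v starts 3 m/s; Δx = 3·1 + ½·-5·1² = 0.5 m; v ends -2 m/s.
x(4) = -6 + Σ Δx = -25 m.

-25 m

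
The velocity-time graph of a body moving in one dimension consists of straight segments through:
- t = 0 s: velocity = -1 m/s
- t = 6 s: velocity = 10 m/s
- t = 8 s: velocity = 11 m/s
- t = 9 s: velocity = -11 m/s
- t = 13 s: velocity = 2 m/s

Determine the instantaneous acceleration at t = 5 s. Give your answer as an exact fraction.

11/6 m/s²

Acceleration is the slope of the v-t graph on 0–6 s: (10 − -1)/(6 − 0) = 11/6 m/s².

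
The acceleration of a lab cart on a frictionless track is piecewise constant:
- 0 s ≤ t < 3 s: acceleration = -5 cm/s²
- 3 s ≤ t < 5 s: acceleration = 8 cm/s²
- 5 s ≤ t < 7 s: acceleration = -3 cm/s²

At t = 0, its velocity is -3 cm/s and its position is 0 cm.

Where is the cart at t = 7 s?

On each constant-a segment, Δv = aΔt and Δx = v₀Δt + ½aΔt²; chain segment to segment.
0–3 s: v starts -3 cm/s; Δx = -3·3 + ½·-5·3² = -31.5 cm; v ends -18 cm/s.
3–5 s: v starts -18 cm/s; Δx = -18·2 + ½·8·2² = -20 cm; v ends -2 cm/s.
5–7 s: v starts -2 cm/s; Δx = -2·2 + ½·-3·2² = -10 cm; v ends -8 cm/s.
x(7) = 0 + Σ Δx = -61.5 cm.

-61.5 cm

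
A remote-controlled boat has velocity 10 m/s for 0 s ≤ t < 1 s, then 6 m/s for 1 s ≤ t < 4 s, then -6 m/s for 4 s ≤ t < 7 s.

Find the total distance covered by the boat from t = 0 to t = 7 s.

46 m

Total distance travelled is ∫|v| dt — sum the magnitudes of each area piece.
0–1 s: |10| × 1 = 10 m
1–4 s: |6| × 3 = 18 m
4–7 s: |-6| × 3 = 18 m
Total distance = 46 m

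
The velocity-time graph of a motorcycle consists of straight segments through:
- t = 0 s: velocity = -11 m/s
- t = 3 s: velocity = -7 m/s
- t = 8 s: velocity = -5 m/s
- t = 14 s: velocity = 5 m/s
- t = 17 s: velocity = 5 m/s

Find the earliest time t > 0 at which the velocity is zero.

t = 11 s

v changes sign on 8–14 s (from -5 to 5); the graph is linear there, so v = 0 at t = 8 + (5)·(14 − 8)/(5 − -5) = 11 s.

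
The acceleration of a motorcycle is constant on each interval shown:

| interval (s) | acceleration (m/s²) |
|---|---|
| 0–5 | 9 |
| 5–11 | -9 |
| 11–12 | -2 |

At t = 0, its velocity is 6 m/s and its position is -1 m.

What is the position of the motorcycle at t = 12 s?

On each constant-a segment, Δv = aΔt and Δx = v₀Δt + ½aΔt²; chain segment to segment.
0–5 s: v starts 6 m/s; Δx = 6·5 + ½·9·5² = 142.5 m; v ends 51 m/s.
5–11 s: v starts 51 m/s; Δx = 51·6 + ½·-9·6² = 144 m; v ends -3 m/s.
11–12 s: v starts -3 m/s; Δx = -3·1 + ½·-2·1² = -4 m; v ends -5 m/s.
x(12) = -1 + Σ Δx = 281.5 m.

281.5 m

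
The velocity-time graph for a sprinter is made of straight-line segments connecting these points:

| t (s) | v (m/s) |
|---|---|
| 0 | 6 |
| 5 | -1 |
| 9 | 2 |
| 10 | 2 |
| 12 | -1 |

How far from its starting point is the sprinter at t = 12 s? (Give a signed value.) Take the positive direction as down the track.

17.5 m

Net displacement equals the area under the velocity-time graph (areas below the axis count negative).
0–5 s: ½(6 + -1)(5) = 12.5 m
5–9 s: ½(-1 + 2)(4) = 2 m
9–10 s: 2 × 1 = 2 m
10–12 s: ½(2 + -1)(2) = 1 m
Net displacement = 17.5 m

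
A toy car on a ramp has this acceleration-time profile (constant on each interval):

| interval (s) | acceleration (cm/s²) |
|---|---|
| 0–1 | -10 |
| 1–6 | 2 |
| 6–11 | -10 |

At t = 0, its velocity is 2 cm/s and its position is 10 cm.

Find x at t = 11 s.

On each constant-a segment, Δv = aΔt and Δx = v₀Δt + ½aΔt²; chain segment to segment.
0–1 s: v starts 2 cm/s; Δx = 2·1 + ½·-10·1² = -3 cm; v ends -8 cm/s.
1–6 s: v starts -8 cm/s; Δx = -8·5 + ½·2·5² = -15 cm; v ends 2 cm/s.
6–11 s: v starts 2 cm/s; Δx = 2·5 + ½·-10·5² = -115 cm; v ends -48 cm/s.
x(11) = 10 + Σ Δx = -123 cm.

-123 cm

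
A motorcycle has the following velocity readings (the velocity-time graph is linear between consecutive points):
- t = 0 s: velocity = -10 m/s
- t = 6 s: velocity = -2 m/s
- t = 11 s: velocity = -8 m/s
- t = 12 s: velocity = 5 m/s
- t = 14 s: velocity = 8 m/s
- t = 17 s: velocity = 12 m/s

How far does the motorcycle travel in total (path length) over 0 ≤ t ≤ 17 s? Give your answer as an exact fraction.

Total distance travelled is ∫|v| dt — sum the magnitudes of each area piece.
0–6 s: |½(-10 + -2)(6)| = 36 m
6–11 s: |½(-2 + -8)(5)| = 25 m
11–12 s: v = 0 at t = 151/13 s; triangle areas 32/13 + 25/26 = 89/26 m
12–14 s: |½(5 + 8)(2)| = 13 m
14–17 s: |½(8 + 12)(3)| = 30 m
Total distance = 2793/26 m

2793/26 m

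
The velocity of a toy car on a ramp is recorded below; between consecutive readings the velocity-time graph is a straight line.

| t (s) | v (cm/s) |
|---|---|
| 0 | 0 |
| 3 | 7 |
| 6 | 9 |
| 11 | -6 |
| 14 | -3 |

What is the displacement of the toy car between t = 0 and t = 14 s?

Net displacement equals the area under the velocity-time graph (areas below the axis count negative).
0–3 s: ½(0 + 7)(3) = 10.5 cm
3–6 s: ½(7 + 9)(3) = 24 cm
6–11 s: ½(9 + -6)(5) = 7.5 cm
11–14 s: ½(-6 + -3)(3) = -13.5 cm
Net displacement = 28.5 cm

28.5 cm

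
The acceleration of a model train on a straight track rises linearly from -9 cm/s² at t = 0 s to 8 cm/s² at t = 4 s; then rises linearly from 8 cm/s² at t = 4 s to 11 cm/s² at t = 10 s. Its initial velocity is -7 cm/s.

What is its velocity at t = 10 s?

48 cm/s

Δv equals the area under the a-t graph; then v = v₀ + Δv.
0–4 s: ½(-9 + 8)(4) = -2 cm/s
4–10 s: ½(8 + 11)(6) = 57 cm/s
Δv = 55 cm/s, so v(10) = -7 + (55) = 48 cm/s.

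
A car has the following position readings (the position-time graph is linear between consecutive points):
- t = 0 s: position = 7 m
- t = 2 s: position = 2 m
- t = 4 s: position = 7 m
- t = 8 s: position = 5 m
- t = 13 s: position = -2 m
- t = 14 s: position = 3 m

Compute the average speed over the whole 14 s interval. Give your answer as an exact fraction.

12/7 m/s

Average speed = (total path length)/(elapsed time); on a piecewise-linear x-t graph the path length is Σ|Δx|.
0–2 s: |Δx| = |2 − 7| = 5 m
2–4 s: |Δx| = |7 − 2| = 5 m
4–8 s: |Δx| = |5 − 7| = 2 m
8–13 s: |Δx| = |-2 − 5| = 7 m
13–14 s: |Δx| = |3 − -2| = 5 m
Total path = 24 m; average speed = 24/14 = 12/7 m/s.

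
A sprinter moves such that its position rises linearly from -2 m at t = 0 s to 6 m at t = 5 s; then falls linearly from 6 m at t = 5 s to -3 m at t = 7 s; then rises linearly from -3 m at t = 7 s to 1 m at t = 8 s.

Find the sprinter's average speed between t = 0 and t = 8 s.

Average speed = (total path length)/(elapsed time); on a piecewise-linear x-t graph the path length is Σ|Δx|.
0–5 s: |Δx| = |6 − -2| = 8 m
5–7 s: |Δx| = |-3 − 6| = 9 m
7–8 s: |Δx| = |1 − -3| = 4 m
Total path = 21 m; average speed = 21/8 = 2.625 m/s.

2.625 m/s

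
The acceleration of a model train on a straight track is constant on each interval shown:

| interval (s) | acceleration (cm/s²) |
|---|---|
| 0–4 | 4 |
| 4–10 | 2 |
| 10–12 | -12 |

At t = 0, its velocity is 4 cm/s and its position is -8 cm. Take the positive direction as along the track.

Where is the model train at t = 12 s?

On each constant-a segment, Δv = aΔt and Δx = v₀Δt + ½aΔt²; chain segment to segment.
0–4 s: v starts 4 cm/s; Δx = 4·4 + ½·4·4² = 48 cm; v ends 20 cm/s.
4–10 s: v starts 20 cm/s; Δx = 20·6 + ½·2·6² = 156 cm; v ends 32 cm/s.
10–12 s: v starts 32 cm/s; Δx = 32·2 + ½·-12·2² = 40 cm; v ends 8 cm/s.
x(12) = -8 + Σ Δx = 236 cm.

236 cm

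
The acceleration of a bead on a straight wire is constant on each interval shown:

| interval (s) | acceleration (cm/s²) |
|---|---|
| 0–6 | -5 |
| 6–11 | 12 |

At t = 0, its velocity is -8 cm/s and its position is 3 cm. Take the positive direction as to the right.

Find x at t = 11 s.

-175 cm

On each constant-a segment, Δv = aΔt and Δx = v₀Δt + ½aΔt²; chain segment to segment.
0–6 s: v starts -8 cm/s; Δx = -8·6 + ½·-5·6² = -138 cm; v ends -38 cm/s.
6–11 s: v starts -38 cm/s; Δx = -38·5 + ½·12·5² = -40 cm; v ends 22 cm/s.
x(11) = 3 + Σ Δx = -175 cm.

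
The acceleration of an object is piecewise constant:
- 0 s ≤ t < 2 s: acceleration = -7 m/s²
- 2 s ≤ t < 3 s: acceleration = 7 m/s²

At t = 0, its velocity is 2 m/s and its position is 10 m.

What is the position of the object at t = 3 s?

-8.5 m

On each constant-a segment, Δv = aΔt and Δx = v₀Δt + ½aΔt²; chain segment to segment.
0–2 s: v starts 2 m/s; Δx = 2·2 + ½·-7·2² = -10 m; v ends -12 m/s.
2–3 s: v starts -12 m/s; Δx = -12·1 + ½·7·1² = -8.5 m; v ends -5 m/s.
x(3) = 10 + Σ Δx = -8.5 m.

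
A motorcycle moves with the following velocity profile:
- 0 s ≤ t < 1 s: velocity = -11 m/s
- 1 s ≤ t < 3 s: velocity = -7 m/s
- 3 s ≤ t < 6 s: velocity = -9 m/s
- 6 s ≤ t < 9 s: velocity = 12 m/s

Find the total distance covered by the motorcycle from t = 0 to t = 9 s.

Total distance travelled is ∫|v| dt — sum the magnitudes of each area piece.
0–1 s: |-11| × 1 = 11 m
1–3 s: |-7| × 2 = 14 m
3–6 s: |-9| × 3 = 27 m
6–9 s: |12| × 3 = 36 m
Total distance = 88 m

88 m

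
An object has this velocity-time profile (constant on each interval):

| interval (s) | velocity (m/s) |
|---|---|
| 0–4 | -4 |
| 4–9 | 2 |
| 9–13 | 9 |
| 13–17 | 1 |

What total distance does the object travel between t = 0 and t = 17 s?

Total distance travelled is ∫|v| dt — sum the magnitudes of each area piece.
0–4 s: |-4| × 4 = 16 m
4–9 s: |2| × 5 = 10 m
9–13 s: |9| × 4 = 36 m
13–17 s: |1| × 4 = 4 m
Total distance = 66 m

66 m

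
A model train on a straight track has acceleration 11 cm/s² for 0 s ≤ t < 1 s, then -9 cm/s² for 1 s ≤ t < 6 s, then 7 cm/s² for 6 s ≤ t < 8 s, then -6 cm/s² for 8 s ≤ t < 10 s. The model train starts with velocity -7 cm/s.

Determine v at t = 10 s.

Δv equals the area under the a-t graph; then v = v₀ + Δv.
0–1 s: 11 × 1 = 11 cm/s
1–6 s: -9 × 5 = -45 cm/s
6–8 s: 7 × 2 = 14 cm/s
8–10 s: -6 × 2 = -12 cm/s
Δv = -32 cm/s, so v(10) = -7 + (-32) = -39 cm/s.

-39 cm/s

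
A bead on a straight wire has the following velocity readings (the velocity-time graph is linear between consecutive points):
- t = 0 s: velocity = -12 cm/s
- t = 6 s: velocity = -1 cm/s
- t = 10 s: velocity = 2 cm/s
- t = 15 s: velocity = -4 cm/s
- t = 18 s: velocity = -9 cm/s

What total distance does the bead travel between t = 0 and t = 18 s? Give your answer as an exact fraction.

Distance (not displacement) is the total path length: add the absolute areas under v-t.
0–6 s: |½(-12 + -1)(6)| = 39 cm
6–10 s: v = 0 at t = 22/3 s; triangle areas 2/3 + 8/3 = 10/3 cm
10–15 s: v = 0 at t = 35/3 s; triangle areas 5/3 + 20/3 = 25/3 cm
15–18 s: |½(-4 + -9)(3)| = 19.5 cm
Total distance = 421/6 cm

421/6 cm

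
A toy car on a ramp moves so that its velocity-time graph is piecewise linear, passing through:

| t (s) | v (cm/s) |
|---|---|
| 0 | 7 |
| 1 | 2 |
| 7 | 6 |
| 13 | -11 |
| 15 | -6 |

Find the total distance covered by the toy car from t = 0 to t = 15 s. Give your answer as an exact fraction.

2489/34 cm

Distance (not displacement) is the total path length: add the absolute areas under v-t.
0–1 s: |½(7 + 2)(1)| = 4.5 cm
1–7 s: |½(2 + 6)(6)| = 24 cm
7–13 s: v = 0 at t = 155/17 s; triangle areas 108/17 + 363/17 = 471/17 cm
13–15 s: |½(-11 + -6)(2)| = 17 cm
Total distance = 2489/34 cm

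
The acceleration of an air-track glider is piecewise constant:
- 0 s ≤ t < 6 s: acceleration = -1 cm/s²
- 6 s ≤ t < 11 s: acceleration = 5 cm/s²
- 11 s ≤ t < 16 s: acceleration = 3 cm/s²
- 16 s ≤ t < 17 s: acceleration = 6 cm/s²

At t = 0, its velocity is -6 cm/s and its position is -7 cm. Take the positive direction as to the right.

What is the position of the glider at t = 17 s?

75 cm

On each constant-a segment, Δv = aΔt and Δx = v₀Δt + ½aΔt²; chain segment to segment.
0–6 s: v starts -6 cm/s; Δx = -6·6 + ½·-1·6² = -54 cm; v ends -12 cm/s.
6–11 s: v starts -12 cm/s; Δx = -12·5 + ½·5·5² = 2.5 cm; v ends 13 cm/s.
11–16 s: v starts 13 cm/s; Δx = 13·5 + ½·3·5² = 102.5 cm; v ends 28 cm/s.
16–17 s: v starts 28 cm/s; Δx = 28·1 + ½·6·1² = 31 cm; v ends 34 cm/s.
x(17) = -7 + Σ Δx = 75 cm.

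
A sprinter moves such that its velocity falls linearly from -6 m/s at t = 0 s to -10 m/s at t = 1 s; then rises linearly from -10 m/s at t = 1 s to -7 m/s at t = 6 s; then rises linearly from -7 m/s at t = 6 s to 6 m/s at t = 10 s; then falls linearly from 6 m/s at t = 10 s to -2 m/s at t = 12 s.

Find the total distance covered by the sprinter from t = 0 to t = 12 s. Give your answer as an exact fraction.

Distance (not displacement) is the total path length: add the absolute areas under v-t.
0–1 s: |½(-6 + -10)(1)| = 8 m
1–6 s: |½(-10 + -7)(5)| = 42.5 m
6–10 s: v = 0 at t = 106/13 s; triangle areas 98/13 + 72/13 = 170/13 m
10–12 s: v = 0 at t = 11.5 s; triangle areas 4.5 + 0.5 = 5 m
Total distance = 1783/26 m

1783/26 m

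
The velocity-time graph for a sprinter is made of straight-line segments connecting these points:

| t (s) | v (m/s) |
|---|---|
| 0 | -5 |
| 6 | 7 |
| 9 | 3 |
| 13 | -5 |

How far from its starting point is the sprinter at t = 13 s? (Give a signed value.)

17 m

Net displacement equals the area under the velocity-time graph (areas below the axis count negative).
0–6 s: ½(-5 + 7)(6) = 6 m
6–9 s: ½(7 + 3)(3) = 15 m
9–13 s: ½(3 + -5)(4) = -4 m
Net displacement = 17 m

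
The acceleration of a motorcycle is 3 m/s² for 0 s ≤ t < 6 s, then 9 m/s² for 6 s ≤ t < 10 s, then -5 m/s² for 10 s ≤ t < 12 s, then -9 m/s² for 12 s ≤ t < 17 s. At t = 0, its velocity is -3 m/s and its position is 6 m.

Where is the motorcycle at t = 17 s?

On each constant-a segment, Δv = aΔt and Δx = v₀Δt + ½aΔt²; chain segment to segment.
0–6 s: v starts -3 m/s; Δx = -3·6 + ½·3·6² = 36 m; v ends 15 m/s.
6–10 s: v starts 15 m/s; Δx = 15·4 + ½·9·4² = 132 m; v ends 51 m/s.
10–12 s: v starts 51 m/s; Δx = 51·2 + ½·-5·2² = 92 m; v ends 41 m/s.
12–17 s: v starts 41 m/s; Δx = 41·5 + ½·-9·5² = 92.5 m; v ends -4 m/s.
x(17) = 6 + Σ Δx = 358.5 m.

358.5 m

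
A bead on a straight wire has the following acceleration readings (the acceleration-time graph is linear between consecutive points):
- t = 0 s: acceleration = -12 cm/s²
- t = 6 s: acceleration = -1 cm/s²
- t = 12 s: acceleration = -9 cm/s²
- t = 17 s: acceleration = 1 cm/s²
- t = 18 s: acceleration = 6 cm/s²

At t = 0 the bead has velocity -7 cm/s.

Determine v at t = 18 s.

Δv equals the area under the a-t graph; then v = v₀ + Δv.
0–6 s: ½(-12 + -1)(6) = -39 cm/s
6–12 s: ½(-1 + -9)(6) = -30 cm/s
12–17 s: ½(-9 + 1)(5) = -20 cm/s
17–18 s: ½(1 + 6)(1) = 3.5 cm/s
Δv = -85.5 cm/s, so v(18) = -7 + (-85.5) = -92.5 cm/s.

-92.5 cm/s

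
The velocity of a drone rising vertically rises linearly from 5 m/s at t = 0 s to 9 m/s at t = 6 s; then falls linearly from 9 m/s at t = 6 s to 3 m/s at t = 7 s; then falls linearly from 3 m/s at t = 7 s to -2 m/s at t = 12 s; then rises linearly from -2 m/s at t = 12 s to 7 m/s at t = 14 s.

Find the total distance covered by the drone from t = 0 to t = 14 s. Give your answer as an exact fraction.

1087/18 m

Distance (not displacement) is the total path length: add the absolute areas under v-t.
0–6 s: |½(5 + 9)(6)| = 42 m
6–7 s: |½(9 + 3)(1)| = 6 m
7–12 s: v = 0 at t = 10 s; triangle areas 4.5 + 2 = 6.5 m
12–14 s: v = 0 at t = 112/9 s; triangle areas 4/9 + 49/9 = 53/9 m
Total distance = 1087/18 m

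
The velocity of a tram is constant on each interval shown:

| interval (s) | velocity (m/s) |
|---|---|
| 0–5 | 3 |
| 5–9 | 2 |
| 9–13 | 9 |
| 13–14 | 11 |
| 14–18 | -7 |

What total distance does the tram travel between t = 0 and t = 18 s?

98 m

Total distance travelled is ∫|v| dt — sum the magnitudes of each area piece.
0–5 s: |3| × 5 = 15 m
5–9 s: |2| × 4 = 8 m
9–13 s: |9| × 4 = 36 m
13–14 s: |11| × 1 = 11 m
14–18 s: |-7| × 4 = 28 m
Total distance = 98 m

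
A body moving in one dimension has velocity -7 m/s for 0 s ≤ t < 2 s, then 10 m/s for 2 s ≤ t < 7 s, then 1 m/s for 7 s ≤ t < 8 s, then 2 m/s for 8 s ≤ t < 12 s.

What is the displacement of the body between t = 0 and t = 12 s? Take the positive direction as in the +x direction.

45 m

Displacement is the signed area under the v-t curve.
0–2 s: -7 × 2 = -14 m
2–7 s: 10 × 5 = 50 m
7–8 s: 1 × 1 = 1 m
8–12 s: 2 × 4 = 8 m
Net displacement = 45 m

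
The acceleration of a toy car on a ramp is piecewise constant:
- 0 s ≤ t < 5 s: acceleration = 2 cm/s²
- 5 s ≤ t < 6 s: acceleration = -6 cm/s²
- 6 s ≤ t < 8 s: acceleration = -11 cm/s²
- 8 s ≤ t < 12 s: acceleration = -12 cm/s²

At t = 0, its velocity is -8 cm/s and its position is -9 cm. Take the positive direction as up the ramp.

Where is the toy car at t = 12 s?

On each constant-a segment, Δv = aΔt and Δx = v₀Δt + ½aΔt²; chain segment to segment.
0–5 s: v starts -8 cm/s; Δx = -8·5 + ½·2·5² = -15 cm; v ends 2 cm/s.
5–6 s: v starts 2 cm/s; Δx = 2·1 + ½·-6·1² = -1 cm; v ends -4 cm/s.
6–8 s: v starts -4 cm/s; Δx = -4·2 + ½·-11·2² = -30 cm; v ends -26 cm/s.
8–12 s: v starts -26 cm/s; Δx = -26·4 + ½·-12·4² = -200 cm; v ends -74 cm/s.
x(12) = -9 + Σ Δx = -255 cm.

-255 cm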